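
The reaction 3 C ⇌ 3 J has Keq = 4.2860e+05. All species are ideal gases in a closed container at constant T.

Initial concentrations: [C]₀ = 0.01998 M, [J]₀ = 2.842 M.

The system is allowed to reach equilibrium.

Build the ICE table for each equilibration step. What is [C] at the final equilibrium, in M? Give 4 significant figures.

Q₀ = 2.8780e+06 vs Keq = 4.2860e+05 ⇒ Q>K, reverse
Step 1:
                  C         J
  I         0.01998     2.842
  C         0.01748  -0.01748
  E         0.03746     2.825
  solve Keq expr → x = -0.005827; check Q = 4.2860e+05

[C]_eq = 0.03746 M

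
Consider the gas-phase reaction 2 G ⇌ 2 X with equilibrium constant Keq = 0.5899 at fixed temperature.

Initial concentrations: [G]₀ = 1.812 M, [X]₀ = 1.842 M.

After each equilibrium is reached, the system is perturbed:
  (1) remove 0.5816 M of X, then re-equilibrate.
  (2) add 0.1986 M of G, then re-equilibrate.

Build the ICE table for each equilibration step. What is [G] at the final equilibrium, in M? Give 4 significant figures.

[G]_eq = 1.85 M

Q₀ = 1.033 vs Keq = 0.5899 ⇒ Q>K, reverse
Step 1:
                    G           X
  Initial       1.812       1.842
  Change       0.2547     -0.2547
  Equil         2.067       1.587
  solve Keq expr → x = -0.1273; check Q = 0.5899
Then remove 0.5816 M of X.
Step 2:
                    G           X
  Initial       2.067       1.006
  Change       -0.329       0.329
  Equil         1.738       1.335
  solve Keq expr → x = 0.1645; check Q = 0.5899
Then add 0.1986 M of G.
Step 3:
                    G           X
  Initial       1.936       1.335
  Change     -0.08627     0.08627
  Equil          1.85       1.421
  solve Keq expr → x = 0.04314; check Q = 0.5899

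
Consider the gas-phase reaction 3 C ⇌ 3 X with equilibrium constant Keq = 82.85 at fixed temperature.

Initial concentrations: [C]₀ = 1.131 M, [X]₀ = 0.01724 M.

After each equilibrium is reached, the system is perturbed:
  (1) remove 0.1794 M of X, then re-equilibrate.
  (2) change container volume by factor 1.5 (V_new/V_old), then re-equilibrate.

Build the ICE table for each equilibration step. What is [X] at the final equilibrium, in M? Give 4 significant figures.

[X]_eq = 0.5254 M

Q₀ = 3.5418e-06 vs Keq = 82.85 ⇒ Q<K, forward
Step 1:
                  C         X
  init        1.131   0.01724
  Δ         -0.9168    0.9168
  eq         0.2142     0.934
  solve Keq expr → x = 0.3056; check Q = 82.85
Then remove 0.1794 M of X.
Step 2:
                  C         X
  init       0.2142    0.7546
  Δ        -0.03347   0.03347
  eq         0.1808    0.7881
  solve Keq expr → x = 0.01116; check Q = 82.85
Then change container volume by factor 1.5 (V_new/V_old).
Step 3:
                  C         X
  init       0.1205    0.5254
  Δ               0         0
  eq         0.1205    0.5254
  solve Keq expr → x = 0; check Q = 82.85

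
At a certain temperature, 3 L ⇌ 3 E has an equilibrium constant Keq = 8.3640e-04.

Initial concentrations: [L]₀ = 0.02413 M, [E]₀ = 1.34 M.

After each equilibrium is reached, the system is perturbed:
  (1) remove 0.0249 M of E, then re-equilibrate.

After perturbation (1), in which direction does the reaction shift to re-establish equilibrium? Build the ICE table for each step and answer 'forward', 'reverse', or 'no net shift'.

Q₀ = 1.7125e+05 vs Keq = 8.3640e-04 ⇒ Q>K, reverse
Step 1:
                    L           E
  init        0.02413        1.34
  Δ             1.223      -1.223
  eq            1.247      0.1175
  solve Keq expr → x = -0.4075; check Q = 8.3640e-04
Then remove 0.0249 M of E.
Step 2:
                    L           E
  init          1.247     0.09256
  Δ          -0.02276     0.02276
  eq            1.224      0.1153
  solve Keq expr → x = 0.007585; check Q = 8.3640e-04

Direction: forward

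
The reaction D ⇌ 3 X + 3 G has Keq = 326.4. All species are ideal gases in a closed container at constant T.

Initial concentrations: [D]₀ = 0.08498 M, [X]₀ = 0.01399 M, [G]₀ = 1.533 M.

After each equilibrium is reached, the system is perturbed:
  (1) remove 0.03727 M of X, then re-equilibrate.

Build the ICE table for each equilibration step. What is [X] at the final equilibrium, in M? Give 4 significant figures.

[X]_eq = 0.231 M

Q₀ = 1.1608e-04 vs Keq = 326.4 ⇒ Q<K, forward
Step 1:
                  D         X         G
  init      0.08498   0.01399     1.533
  Δ        -0.08464    0.2539    0.2539
  eq      3.3620e-04    0.2679     1.787
  solve Keq expr → x = 0.08464; check Q = 326.4
Then remove 0.03727 M of X.
Step 2:
                  D         X         G
  init    3.3620e-04    0.2307     1.787
  Δ       -1.2055e-04 3.6165e-04 3.6165e-04
  eq      2.1565e-04     0.231     1.787
  solve Keq expr → x = 1.2055e-04; check Q = 326.4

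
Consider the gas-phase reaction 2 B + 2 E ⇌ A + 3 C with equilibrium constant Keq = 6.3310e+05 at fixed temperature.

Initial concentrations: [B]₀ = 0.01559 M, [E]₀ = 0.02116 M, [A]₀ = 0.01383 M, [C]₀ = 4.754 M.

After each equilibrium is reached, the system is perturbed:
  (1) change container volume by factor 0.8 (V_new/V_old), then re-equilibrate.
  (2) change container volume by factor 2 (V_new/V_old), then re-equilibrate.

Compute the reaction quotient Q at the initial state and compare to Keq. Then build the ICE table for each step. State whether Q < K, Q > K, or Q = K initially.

Q₀ = 1.3655e+07 vs Keq = 6.3310e+05 ⇒ Q>K, reverse
Step 1:
                    B           E           A           C
  init        0.01559     0.02116     0.01383       4.754
  Δ           0.01428     0.01428   -0.007139    -0.02142
  eq          0.02987     0.03544    0.006691       4.733
  solve Keq expr → x = -0.007139; check Q = 6.3310e+05
Then change container volume by factor 0.8 (V_new/V_old).
Step 2:
                    B           E           A           C
  init        0.03733      0.0443    0.008364       5.916
  Δ                 0           0           0           0
  eq          0.03733      0.0443    0.008364       5.916
  solve Keq expr → x = 0; check Q = 6.3310e+05
Then change container volume by factor 2 (V_new/V_old).
Step 3:
                    B           E           A           C
  init        0.01867     0.02215    0.004182       2.958
  Δ                 0           0           0           0
  eq          0.01867     0.02215    0.004182       2.958
  solve Keq expr → x = 0; check Q = 6.3310e+05

Q₀ = 1.3655e+07; Q > K (proceeds reverse)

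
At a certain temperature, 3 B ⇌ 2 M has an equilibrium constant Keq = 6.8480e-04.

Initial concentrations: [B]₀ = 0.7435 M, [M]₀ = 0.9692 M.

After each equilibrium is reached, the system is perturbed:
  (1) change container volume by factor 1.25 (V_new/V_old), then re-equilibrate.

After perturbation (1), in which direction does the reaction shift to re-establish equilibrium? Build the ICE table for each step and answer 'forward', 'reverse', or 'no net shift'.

Direction: reverse

Q₀ = 2.286 vs Keq = 6.8480e-04 ⇒ Q>K, reverse
Step 1:
                  B         M
  init       0.7435    0.9692
  Δ           1.336   -0.8907
  eq           2.08   0.07848
  solve Keq expr → x = -0.4454; check Q = 6.8480e-04
Then change container volume by factor 1.25 (V_new/V_old).
Step 2:
                  B         M
  init        1.664   0.06278
  Δ        0.009239  -0.00616
  eq          1.673   0.05662
  solve Keq expr → x = -0.00308; check Q = 6.8480e-04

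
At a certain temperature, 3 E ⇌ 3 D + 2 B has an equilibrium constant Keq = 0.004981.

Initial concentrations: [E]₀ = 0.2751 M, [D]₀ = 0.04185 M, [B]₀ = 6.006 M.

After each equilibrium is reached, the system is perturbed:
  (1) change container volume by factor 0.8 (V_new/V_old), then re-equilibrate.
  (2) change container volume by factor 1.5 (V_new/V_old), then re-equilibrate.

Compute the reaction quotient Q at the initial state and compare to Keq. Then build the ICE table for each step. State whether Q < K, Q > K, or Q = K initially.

Q₀ = 0.127 vs Keq = 0.004981 ⇒ Q>K, reverse
Step 1:
                   E          D          B
  I           0.2751    0.04185      6.006
  C          0.02624   -0.02624    -0.0175
  E           0.3013    0.01561      5.989
  solve Keq expr → x = -0.008748; check Q = 0.004981
Then change container volume by factor 0.8 (V_new/V_old).
Step 2:
                   E          D          B
  I           0.3767    0.01951      7.486
  C         0.002579  -0.002579  -0.001719
  E           0.3793    0.01693      7.484
  solve Keq expr → x = -8.5958e-04; check Q = 0.004981
Then change container volume by factor 1.5 (V_new/V_old).
Step 3:
                   E          D          B
  I           0.2528    0.01129      4.989
  C        -0.003305   0.003305   0.002203
  E           0.2495    0.01459      4.991
  solve Keq expr → x = 0.001102; check Q = 0.004981

Q₀ = 0.127; Q > K (proceeds reverse)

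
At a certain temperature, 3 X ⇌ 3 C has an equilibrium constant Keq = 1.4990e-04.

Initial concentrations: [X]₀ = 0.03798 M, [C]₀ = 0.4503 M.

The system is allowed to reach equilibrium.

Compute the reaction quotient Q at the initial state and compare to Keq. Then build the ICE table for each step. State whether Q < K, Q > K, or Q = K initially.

Q₀ = 1667; Q > K (proceeds reverse)

Q₀ = 1667 vs Keq = 1.4990e-04 ⇒ Q>K, reverse
Step 1:
                    X           C
  Initial     0.03798      0.4503
  Change       0.4257     -0.4257
  Equil        0.4637     0.02463
  solve Keq expr → x = -0.1419; check Q = 1.4990e-04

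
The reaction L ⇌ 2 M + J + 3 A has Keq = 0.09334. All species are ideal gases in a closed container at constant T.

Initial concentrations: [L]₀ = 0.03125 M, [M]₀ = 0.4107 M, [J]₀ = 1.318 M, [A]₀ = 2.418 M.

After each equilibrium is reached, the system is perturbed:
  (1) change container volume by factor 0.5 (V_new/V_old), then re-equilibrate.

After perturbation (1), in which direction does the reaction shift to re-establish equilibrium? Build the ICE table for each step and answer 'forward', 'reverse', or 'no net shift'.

Q₀ = 100.6 vs Keq = 0.09334 ⇒ Q>K, reverse
Step 1:
                    L           M           J           A
  Initial     0.03125      0.4107       1.318       2.418
  Change       0.1798     -0.3596     -0.1798     -0.5394
  Equil        0.2111     0.05109       1.138       1.879
  solve Keq expr → x = -0.1798; check Q = 0.09334
Then change container volume by factor 0.5 (V_new/V_old).
Step 2:
                    L           M           J           A
  Initial      0.4221      0.1022       2.276       3.757
  Change      0.04106    -0.08211    -0.04106     -0.1232
  Equil        0.4632     0.02007       2.235       3.634
  solve Keq expr → x = -0.04106; check Q = 0.09334

Direction: reverse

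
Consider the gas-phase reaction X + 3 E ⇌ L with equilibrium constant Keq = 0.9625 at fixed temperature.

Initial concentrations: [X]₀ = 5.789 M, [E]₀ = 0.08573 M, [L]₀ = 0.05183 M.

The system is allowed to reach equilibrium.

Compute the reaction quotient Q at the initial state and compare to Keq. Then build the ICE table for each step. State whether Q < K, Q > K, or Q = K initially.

Q₀ = 14.21 vs Keq = 0.9625 ⇒ Q>K, reverse
Step 1:
                  X         E         L
  init        5.789   0.08573   0.05183
  Δ         0.02653    0.0796  -0.02653
  eq          5.816    0.1653    0.0253
  solve Keq expr → x = -0.02653; check Q = 0.9625

Q₀ = 14.21; Q > K (proceeds reverse)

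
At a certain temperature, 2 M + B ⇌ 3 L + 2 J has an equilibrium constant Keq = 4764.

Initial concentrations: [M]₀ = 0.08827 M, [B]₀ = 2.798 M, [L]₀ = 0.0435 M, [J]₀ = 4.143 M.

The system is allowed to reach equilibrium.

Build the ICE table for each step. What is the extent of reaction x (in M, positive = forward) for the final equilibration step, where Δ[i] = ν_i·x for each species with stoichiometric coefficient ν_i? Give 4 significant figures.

x = 0.04282 M

Q₀ = 0.06481 vs Keq = 4764 ⇒ Q<K, forward
Step 1:
                   M          B          L          J
  init       0.08827      2.798     0.0435      4.143
  Δ         -0.08564   -0.04282     0.1285    0.08564
  eq        0.002632      2.755      0.172      4.229
  solve Keq expr → x = 0.04282; check Q = 4764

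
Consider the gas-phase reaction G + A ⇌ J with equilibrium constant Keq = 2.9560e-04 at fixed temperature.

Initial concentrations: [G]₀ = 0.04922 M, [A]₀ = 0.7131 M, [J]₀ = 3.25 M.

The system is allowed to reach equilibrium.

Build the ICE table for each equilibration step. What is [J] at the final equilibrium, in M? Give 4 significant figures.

Q₀ = 92.6 vs Keq = 2.9560e-04 ⇒ Q>K, reverse
Step 1:
                   G          A          J
  init       0.04922     0.7131       3.25
  Δ            3.246      3.246     -3.246
  eq           3.295      3.959   0.003857
  solve Keq expr → x = -3.246; check Q = 2.9560e-04

[J]_eq = 0.003857 M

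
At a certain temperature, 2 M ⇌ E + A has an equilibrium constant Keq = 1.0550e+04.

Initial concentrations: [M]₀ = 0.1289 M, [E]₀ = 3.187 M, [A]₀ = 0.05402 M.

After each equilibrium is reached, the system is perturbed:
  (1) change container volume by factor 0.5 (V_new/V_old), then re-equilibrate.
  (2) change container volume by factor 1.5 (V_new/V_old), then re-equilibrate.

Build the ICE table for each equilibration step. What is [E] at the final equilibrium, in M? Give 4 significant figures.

Q₀ = 10.36 vs Keq = 1.0550e+04 ⇒ Q<K, forward
Step 1:
                   M          E          A
  init        0.1289      3.187    0.05402
  Δ          -0.1229    0.06147    0.06147
  eq        0.005963      3.248     0.1155
  solve Keq expr → x = 0.06147; check Q = 1.0550e+04
Then change container volume by factor 0.5 (V_new/V_old).
Step 2:
                   M          E          A
  init       0.01193      6.497      0.231
  Δ                0          0          0
  eq         0.01193      6.497      0.231
  solve Keq expr → x = 0; check Q = 1.0550e+04
Then change container volume by factor 1.5 (V_new/V_old).
Step 3:
                   M          E          A
  init      0.007951      4.331      0.154
  Δ                0          0          0
  eq        0.007951      4.331      0.154
  solve Keq expr → x = 0; check Q = 1.0550e+04

[E]_eq = 4.331 M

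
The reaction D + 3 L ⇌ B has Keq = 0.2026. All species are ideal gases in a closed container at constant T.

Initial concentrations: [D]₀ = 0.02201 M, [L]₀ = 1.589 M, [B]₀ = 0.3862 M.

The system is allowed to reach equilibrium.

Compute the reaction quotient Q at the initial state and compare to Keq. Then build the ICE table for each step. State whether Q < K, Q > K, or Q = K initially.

Q₀ = 4.373 vs Keq = 0.2026 ⇒ Q>K, reverse
Step 1:
                    D           L           B
  init        0.02201       1.589      0.3862
  Δ            0.1347      0.4042     -0.1347
  eq           0.1567       1.993      0.2515
  solve Keq expr → x = -0.1347; check Q = 0.2026

Q₀ = 4.373; Q > K (proceeds reverse)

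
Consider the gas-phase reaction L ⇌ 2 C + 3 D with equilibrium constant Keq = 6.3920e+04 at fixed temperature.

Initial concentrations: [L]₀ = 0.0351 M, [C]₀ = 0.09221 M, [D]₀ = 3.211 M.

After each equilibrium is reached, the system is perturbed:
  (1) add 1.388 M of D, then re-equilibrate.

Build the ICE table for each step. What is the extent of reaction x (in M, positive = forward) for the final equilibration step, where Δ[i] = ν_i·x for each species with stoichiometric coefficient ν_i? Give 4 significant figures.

x = -2.7868e-05 M

Q₀ = 8.02 vs Keq = 6.3920e+04 ⇒ Q<K, forward
Step 1:
                   L          C          D
  init        0.0351    0.09221      3.211
  Δ         -0.03508    0.07017     0.1053
  eq      1.5044e-05     0.1624      3.316
  solve Keq expr → x = 0.03508; check Q = 6.3920e+04
Then add 1.388 M of D.
Step 2:
                   L          C          D
  init    1.5044e-05     0.1624      4.704
  Δ       2.7868e-05 -5.5735e-05 -8.3603e-05
  eq      4.2912e-05     0.1623      4.704
  solve Keq expr → x = -2.7868e-05; check Q = 6.3920e+04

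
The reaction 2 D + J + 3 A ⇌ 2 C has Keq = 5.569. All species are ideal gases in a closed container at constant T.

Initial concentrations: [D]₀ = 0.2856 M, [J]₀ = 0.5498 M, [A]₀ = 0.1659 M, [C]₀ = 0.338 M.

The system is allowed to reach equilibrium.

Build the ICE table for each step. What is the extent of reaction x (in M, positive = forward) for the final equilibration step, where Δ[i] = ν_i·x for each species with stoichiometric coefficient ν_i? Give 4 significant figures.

Q₀ = 557.9 vs Keq = 5.569 ⇒ Q>K, reverse
Step 1:
                    D           J           A           C
  Initial      0.2856      0.5498      0.1659       0.338
  Change        0.146     0.07301       0.219      -0.146
  Equil        0.4316      0.6228      0.3849       0.192
  solve Keq expr → x = -0.07301; check Q = 5.569

x = -0.07301 M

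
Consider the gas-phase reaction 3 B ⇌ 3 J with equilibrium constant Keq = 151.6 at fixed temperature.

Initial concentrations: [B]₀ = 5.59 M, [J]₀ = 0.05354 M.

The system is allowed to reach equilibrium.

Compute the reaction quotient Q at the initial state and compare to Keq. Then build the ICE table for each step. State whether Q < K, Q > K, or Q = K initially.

Q₀ = 8.7862e-07; Q < K (proceeds forward)

Q₀ = 8.7862e-07 vs Keq = 151.6 ⇒ Q<K, forward
Step 1:
                   B          J
  Initial       5.59    0.05354
  Change      -4.699      4.699
  Equil       0.8913      4.752
  solve Keq expr → x = 1.566; check Q = 151.6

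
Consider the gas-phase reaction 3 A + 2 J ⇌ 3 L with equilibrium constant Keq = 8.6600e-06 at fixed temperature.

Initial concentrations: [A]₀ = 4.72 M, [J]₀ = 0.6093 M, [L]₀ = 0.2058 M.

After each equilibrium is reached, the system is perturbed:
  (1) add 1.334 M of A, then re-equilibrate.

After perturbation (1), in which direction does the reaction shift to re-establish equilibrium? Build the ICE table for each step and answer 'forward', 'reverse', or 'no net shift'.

Direction: forward

Q₀ = 2.2328e-04 vs Keq = 8.6600e-06 ⇒ Q>K, reverse
Step 1:
                    A           J           L
  init           4.72      0.6093      0.2058
  Δ            0.1277     0.08515     -0.1277
  eq            4.848      0.6945     0.07807
  solve Keq expr → x = -0.04258; check Q = 8.6600e-06
Then add 1.334 M of A.
Step 2:
                    A           J           L
  init          6.182      0.6945     0.07807
  Δ          -0.01989    -0.01326     0.01989
  eq            6.162      0.6812     0.09796
  solve Keq expr → x = 0.006632; check Q = 8.6600e-06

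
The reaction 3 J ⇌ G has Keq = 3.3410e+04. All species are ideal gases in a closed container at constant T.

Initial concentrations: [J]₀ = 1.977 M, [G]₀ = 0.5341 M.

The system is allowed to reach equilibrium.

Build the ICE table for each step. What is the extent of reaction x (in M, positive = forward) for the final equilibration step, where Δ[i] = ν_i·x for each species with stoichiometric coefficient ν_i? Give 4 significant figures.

Q₀ = 0.06912 vs Keq = 3.3410e+04 ⇒ Q<K, forward
Step 1:
                    J           G
  Initial       1.977      0.5341
  Change       -1.944      0.6481
  Equil       0.03283       1.182
  solve Keq expr → x = 0.6481; check Q = 3.3410e+04

x = 0.6481 M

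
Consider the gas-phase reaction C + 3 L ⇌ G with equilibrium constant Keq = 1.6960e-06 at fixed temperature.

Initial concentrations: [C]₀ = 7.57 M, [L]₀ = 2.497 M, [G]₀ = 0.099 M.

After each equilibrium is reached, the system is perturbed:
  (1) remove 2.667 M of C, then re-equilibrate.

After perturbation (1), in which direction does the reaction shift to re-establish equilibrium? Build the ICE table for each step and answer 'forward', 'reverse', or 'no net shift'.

Q₀ = 8.4001e-04 vs Keq = 1.6960e-06 ⇒ Q>K, reverse
Step 1:
                   C          L          G
  I             7.57      2.497      0.099
  C          0.09872     0.2961   -0.09872
  E            7.669      2.793 2.8342e-04
  solve Keq expr → x = -0.09872; check Q = 1.6960e-06
Then remove 2.667 M of C.
Step 2:
                   C          L          G
  I            5.002      2.793 2.8342e-04
  C       9.8505e-05 2.9551e-04 -9.8505e-05
  E            5.002      2.793 1.8492e-04
  solve Keq expr → x = -9.8505e-05; check Q = 1.6960e-06

Direction: reverse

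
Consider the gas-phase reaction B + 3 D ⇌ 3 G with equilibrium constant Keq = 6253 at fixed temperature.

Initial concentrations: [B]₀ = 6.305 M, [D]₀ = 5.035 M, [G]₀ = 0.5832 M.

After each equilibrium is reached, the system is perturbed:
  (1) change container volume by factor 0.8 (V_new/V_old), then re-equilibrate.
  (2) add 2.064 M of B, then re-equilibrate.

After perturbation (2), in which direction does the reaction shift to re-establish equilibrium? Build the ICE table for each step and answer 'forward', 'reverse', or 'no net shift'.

Q₀ = 2.4647e-04 vs Keq = 6253 ⇒ Q<K, forward
Step 1:
                    B           D           G
  init          6.305       5.035      0.5832
  Δ            -1.619      -4.858       4.858
  eq            4.686      0.1765       5.442
  solve Keq expr → x = 1.619; check Q = 6253
Then change container volume by factor 0.8 (V_new/V_old).
Step 2:
                    B           D           G
  init          5.857      0.2206       6.802
  Δ         -0.005099     -0.0153      0.0153
  eq            5.852      0.2053       6.817
  solve Keq expr → x = 0.005099; check Q = 6253
Then add 2.064 M of B.
Step 3:
                    B           D           G
  init          7.916      0.2053       6.817
  Δ         -0.006367     -0.0191      0.0191
  eq            7.909      0.1862       6.837
  solve Keq expr → x = 0.006367; check Q = 6253

Direction: forward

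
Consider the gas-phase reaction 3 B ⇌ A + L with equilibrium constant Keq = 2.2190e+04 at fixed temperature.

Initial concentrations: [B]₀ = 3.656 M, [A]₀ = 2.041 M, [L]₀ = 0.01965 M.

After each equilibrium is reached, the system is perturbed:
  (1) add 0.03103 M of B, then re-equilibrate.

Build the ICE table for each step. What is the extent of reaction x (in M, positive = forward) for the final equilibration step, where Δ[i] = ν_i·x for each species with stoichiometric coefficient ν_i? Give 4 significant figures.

x = 0.01027 M

Q₀ = 8.2070e-04 vs Keq = 2.2190e+04 ⇒ Q<K, forward
Step 1:
                    B           A           L
  init          3.656       2.041     0.01965
  Δ              -3.6         1.2         1.2
  eq          0.05626       3.241        1.22
  solve Keq expr → x = 1.2; check Q = 2.2190e+04
Then add 0.03103 M of B.
Step 2:
                    B           A           L
  init        0.08729       3.241        1.22
  Δ          -0.03081     0.01027     0.01027
  eq          0.05648       3.251        1.23
  solve Keq expr → x = 0.01027; check Q = 2.2190e+04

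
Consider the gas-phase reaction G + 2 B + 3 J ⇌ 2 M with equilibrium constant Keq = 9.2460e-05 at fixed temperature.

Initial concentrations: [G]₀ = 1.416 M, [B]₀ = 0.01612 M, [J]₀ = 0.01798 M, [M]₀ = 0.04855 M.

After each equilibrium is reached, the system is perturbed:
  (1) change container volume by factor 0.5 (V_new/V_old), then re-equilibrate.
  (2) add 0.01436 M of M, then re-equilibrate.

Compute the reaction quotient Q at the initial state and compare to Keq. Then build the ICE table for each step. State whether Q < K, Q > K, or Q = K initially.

Q₀ = 1.1021e+06 vs Keq = 9.2460e-05 ⇒ Q>K, reverse
Step 1:
                    G           B           J           M
  I             1.416     0.01612     0.01798     0.04855
  C           0.02426     0.04853     0.07279    -0.04853
  E              1.44     0.06465     0.09077  2.0404e-05
  solve Keq expr → x = -0.02426; check Q = 9.2460e-05
Then change container volume by factor 0.5 (V_new/V_old).
Step 2:
                    G           B           J           M
  I             2.881      0.1293      0.1815  4.0807e-05
  C       -6.1010e-05 -1.2202e-04 -1.8303e-04  1.2202e-04
  E              2.88      0.1292      0.1814  1.6283e-04
  solve Keq expr → x = 6.1010e-05; check Q = 9.2460e-05
Then add 0.01436 M of M.
Step 3:
                    G           B           J           M
  I              2.88      0.1292      0.1814     0.01452
  C          0.007154     0.01431     0.02146    -0.01431
  E             2.888      0.1435      0.2028  2.1417e-04
  solve Keq expr → x = -0.007154; check Q = 9.2460e-05

Q₀ = 1.1021e+06; Q > K (proceeds reverse)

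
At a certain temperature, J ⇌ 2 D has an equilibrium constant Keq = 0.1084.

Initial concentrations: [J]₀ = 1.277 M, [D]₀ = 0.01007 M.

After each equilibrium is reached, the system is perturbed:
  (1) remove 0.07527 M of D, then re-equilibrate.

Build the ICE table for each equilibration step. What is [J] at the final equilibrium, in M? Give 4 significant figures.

[J]_eq = 1.074 M

Q₀ = 7.9409e-05 vs Keq = 0.1084 ⇒ Q<K, forward
Step 1:
                    J           D
  Initial       1.277     0.01007
  Change      -0.1683      0.3366
  Equil         1.109      0.3467
  solve Keq expr → x = 0.1683; check Q = 0.1084
Then remove 0.07527 M of D.
Step 2:
                    J           D
  Initial       1.109      0.2714
  Change     -0.03489     0.06977
  Equil         1.074      0.3412
  solve Keq expr → x = 0.03489; check Q = 0.1084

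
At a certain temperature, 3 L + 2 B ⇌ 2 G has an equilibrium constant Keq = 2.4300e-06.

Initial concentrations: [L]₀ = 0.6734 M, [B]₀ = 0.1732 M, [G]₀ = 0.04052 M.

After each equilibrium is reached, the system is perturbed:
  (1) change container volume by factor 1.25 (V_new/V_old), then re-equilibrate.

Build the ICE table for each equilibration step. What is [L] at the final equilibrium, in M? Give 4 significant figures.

[L]_eq = 0.5872 M

Q₀ = 0.1792 vs Keq = 2.4300e-06 ⇒ Q>K, reverse
Step 1:
                    L           B           G
  Initial      0.6734      0.1732     0.04052
  Change      0.06047     0.04031    -0.04031
  Equil        0.7339      0.2135  2.0924e-04
  solve Keq expr → x = -0.02016; check Q = 2.4300e-06
Then change container volume by factor 1.25 (V_new/V_old).
Step 2:
                    L           B           G
  Initial      0.5871      0.1708  1.6739e-04
  Change   7.1342e-05  4.7561e-05 -4.7561e-05
  Equil        0.5872      0.1709  1.1983e-04
  solve Keq expr → x = -2.3781e-05; check Q = 2.4300e-06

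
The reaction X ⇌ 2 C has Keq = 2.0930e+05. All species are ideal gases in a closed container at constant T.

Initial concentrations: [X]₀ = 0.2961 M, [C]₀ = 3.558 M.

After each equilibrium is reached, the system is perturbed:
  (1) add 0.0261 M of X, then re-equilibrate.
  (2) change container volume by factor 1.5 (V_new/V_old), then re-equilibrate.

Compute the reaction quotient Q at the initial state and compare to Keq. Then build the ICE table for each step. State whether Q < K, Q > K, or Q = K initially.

Q₀ = 42.75; Q < K (proceeds forward)

Q₀ = 42.75 vs Keq = 2.0930e+05 ⇒ Q<K, forward
Step 1:
                  X         C
  I          0.2961     3.558
  C          -0.296     0.592
  E       8.2288e-05      4.15
  solve Keq expr → x = 0.296; check Q = 2.0930e+05
Then add 0.0261 M of X.
Step 2:
                  X         C
  I         0.02618      4.15
  C         -0.0261    0.0522
  E       8.4371e-05     4.202
  solve Keq expr → x = 0.0261; check Q = 2.0930e+05
Then change container volume by factor 1.5 (V_new/V_old).
Step 3:
                  X         C
  I       5.6247e-05     2.801
  C       -1.8748e-05 3.7496e-05
  E       3.7499e-05     2.802
  solve Keq expr → x = 1.8748e-05; check Q = 2.0930e+05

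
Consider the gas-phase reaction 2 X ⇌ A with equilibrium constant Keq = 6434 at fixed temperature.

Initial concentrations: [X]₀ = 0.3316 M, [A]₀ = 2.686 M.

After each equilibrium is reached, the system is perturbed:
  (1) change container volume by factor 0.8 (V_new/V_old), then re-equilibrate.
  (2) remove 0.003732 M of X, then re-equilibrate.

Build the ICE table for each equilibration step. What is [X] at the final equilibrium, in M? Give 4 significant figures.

Q₀ = 24.43 vs Keq = 6434 ⇒ Q<K, forward
Step 1:
                  X         A
  Initial    0.3316     2.686
  Change    -0.3106    0.1553
  Equil     0.02101     2.841
  solve Keq expr → x = 0.1553; check Q = 6434
Then change container volume by factor 0.8 (V_new/V_old).
Step 2:
                  X         A
  Initial   0.02627     3.552
  Change  -0.002769  0.001384
  Equil      0.0235     3.553
  solve Keq expr → x = 0.001384; check Q = 6434
Then remove 0.003732 M of X.
Step 3:
                  X         A
  Initial   0.01977     3.553
  Change   0.003726 -0.001863
  Equil     0.02349     3.551
  solve Keq expr → x = -0.001863; check Q = 6434

[X]_eq = 0.02349 M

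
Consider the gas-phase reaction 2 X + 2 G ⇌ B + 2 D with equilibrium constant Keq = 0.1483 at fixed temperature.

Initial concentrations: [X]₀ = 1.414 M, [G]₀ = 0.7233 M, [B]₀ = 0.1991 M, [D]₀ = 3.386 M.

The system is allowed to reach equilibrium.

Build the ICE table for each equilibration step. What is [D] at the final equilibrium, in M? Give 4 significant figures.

Q₀ = 2.182 vs Keq = 0.1483 ⇒ Q>K, reverse
Step 1:
                    X           G           B           D
  init          1.414      0.7233      0.1991       3.386
  Δ            0.3018      0.3018     -0.1509     -0.3018
  eq            1.716       1.025     0.04822       3.084
  solve Keq expr → x = -0.1509; check Q = 0.1483

[D]_eq = 3.084 M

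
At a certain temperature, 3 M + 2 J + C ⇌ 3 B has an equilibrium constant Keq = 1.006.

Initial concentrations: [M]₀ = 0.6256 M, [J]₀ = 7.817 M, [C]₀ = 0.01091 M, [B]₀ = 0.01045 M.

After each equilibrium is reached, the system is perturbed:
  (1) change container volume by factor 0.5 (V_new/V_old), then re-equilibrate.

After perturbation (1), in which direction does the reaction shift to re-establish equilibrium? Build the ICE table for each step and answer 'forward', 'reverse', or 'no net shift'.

Direction: forward

Q₀ = 6.9912e-06 vs Keq = 1.006 ⇒ Q<K, forward
Step 1:
                    M           J           C           B
  init         0.6256       7.817     0.01091     0.01045
  Δ          -0.03271    -0.02181     -0.0109     0.03271
  eq           0.5929       7.795  6.3111e-06     0.04316
  solve Keq expr → x = 0.0109; check Q = 1.006
Then change container volume by factor 0.5 (V_new/V_old).
Step 2:
                    M           J           C           B
  init          1.186       15.59  1.2622e-05     0.08632
  Δ       -3.3127e-05 -2.2085e-05 -1.1042e-05  3.3127e-05
  eq            1.186       15.59  1.5797e-06     0.08636
  solve Keq expr → x = 1.1042e-05; check Q = 1.006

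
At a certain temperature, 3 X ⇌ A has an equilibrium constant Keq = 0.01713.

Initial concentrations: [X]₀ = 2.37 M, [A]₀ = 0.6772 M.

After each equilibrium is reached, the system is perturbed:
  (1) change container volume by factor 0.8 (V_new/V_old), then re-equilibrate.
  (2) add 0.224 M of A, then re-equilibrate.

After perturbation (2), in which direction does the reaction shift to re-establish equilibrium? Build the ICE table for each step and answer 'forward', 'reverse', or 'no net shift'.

Direction: reverse

Q₀ = 0.05087 vs Keq = 0.01713 ⇒ Q>K, reverse
Step 1:
                    X           A
  init           2.37      0.6772
  Δ            0.6359      -0.212
  eq            3.006      0.4652
  solve Keq expr → x = -0.212; check Q = 0.01713
Then change container volume by factor 0.8 (V_new/V_old).
Step 2:
                    X           A
  init          3.757      0.5815
  Δ            -0.328      0.1093
  eq            3.429      0.6909
  solve Keq expr → x = 0.1093; check Q = 0.01713
Then add 0.224 M of A.
Step 3:
                    X           A
  init          3.429      0.9149
  Δ            0.2288    -0.07627
  eq            3.658      0.8386
  solve Keq expr → x = -0.07627; check Q = 0.01713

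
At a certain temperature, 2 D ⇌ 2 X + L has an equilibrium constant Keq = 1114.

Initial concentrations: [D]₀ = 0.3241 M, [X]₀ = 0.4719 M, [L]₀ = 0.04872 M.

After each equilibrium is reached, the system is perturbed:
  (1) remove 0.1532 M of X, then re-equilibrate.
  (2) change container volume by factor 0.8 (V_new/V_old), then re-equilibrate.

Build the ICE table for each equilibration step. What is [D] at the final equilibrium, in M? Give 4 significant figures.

Q₀ = 0.1033 vs Keq = 1114 ⇒ Q<K, forward
Step 1:
                   D          X          L
  Initial     0.3241     0.4719    0.04872
  Change     -0.3134     0.3134     0.1567
  Equil      0.01066     0.7853     0.2054
  solve Keq expr → x = 0.1567; check Q = 1114
Then remove 0.1532 M of X.
Step 2:
                   D          X          L
  Initial    0.01066     0.6321     0.2054
  Change   -0.002032   0.002032   0.001016
  Equil     0.008633     0.6342     0.2065
  solve Keq expr → x = 0.001016; check Q = 1114
Then change container volume by factor 0.8 (V_new/V_old).
Step 3:
                   D          X          L
  Initial    0.01079     0.7927     0.2581
  Change     0.00124   -0.00124 -6.2020e-04
  Equil      0.01203     0.7915     0.2574
  solve Keq expr → x = -6.2020e-04; check Q = 1114

[D]_eq = 0.01203 M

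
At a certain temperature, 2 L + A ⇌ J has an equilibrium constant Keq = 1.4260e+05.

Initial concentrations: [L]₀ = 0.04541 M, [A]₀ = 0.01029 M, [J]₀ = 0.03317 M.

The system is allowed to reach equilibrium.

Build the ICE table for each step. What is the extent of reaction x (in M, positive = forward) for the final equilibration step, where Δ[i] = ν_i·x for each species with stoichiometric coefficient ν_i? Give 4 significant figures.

Q₀ = 1563 vs Keq = 1.4260e+05 ⇒ Q<K, forward
Step 1:
                   L          A          J
  Initial    0.04541    0.01029    0.03317
  Change    -0.01967  -0.009835   0.009835
  Equil      0.02574 4.5517e-04      0.043
  solve Keq expr → x = 0.009835; check Q = 1.4260e+05

x = 0.009835 M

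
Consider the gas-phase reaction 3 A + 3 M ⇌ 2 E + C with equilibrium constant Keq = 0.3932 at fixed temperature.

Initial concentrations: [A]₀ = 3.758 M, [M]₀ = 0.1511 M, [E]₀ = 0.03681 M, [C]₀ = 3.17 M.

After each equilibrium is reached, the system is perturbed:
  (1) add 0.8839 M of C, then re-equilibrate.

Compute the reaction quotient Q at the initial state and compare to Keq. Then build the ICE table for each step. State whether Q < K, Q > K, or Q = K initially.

Q₀ = 0.02346; Q < K (proceeds forward)

Q₀ = 0.02346 vs Keq = 0.3932 ⇒ Q<K, forward
Step 1:
                  A         M         E         C
  I           3.758    0.1511   0.03681      3.17
  C        -0.05558  -0.05558   0.03705   0.01853
  E           3.702   0.09552   0.07386     3.189
  solve Keq expr → x = 0.01853; check Q = 0.3932
Then add 0.8839 M of C.
Step 2:
                  A         M         E         C
  I           3.702   0.09552   0.07386     4.072
  C        0.004895  0.004895 -0.003264 -0.001632
  E           3.707    0.1004    0.0706     4.071
  solve Keq expr → x = -0.001632; check Q = 0.3932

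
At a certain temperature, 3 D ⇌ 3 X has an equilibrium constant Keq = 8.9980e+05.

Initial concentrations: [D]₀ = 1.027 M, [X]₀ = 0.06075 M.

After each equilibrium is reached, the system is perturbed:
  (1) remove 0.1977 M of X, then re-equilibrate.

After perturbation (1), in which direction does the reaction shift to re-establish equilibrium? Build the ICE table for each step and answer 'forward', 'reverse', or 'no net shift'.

Q₀ = 2.0698e-04 vs Keq = 8.9980e+05 ⇒ Q<K, forward
Step 1:
                    D           X
  init          1.027     0.06075
  Δ            -1.016       1.016
  eq          0.01115       1.077
  solve Keq expr → x = 0.3386; check Q = 8.9980e+05
Then remove 0.1977 M of X.
Step 2:
                    D           X
  init        0.01115      0.8789
  Δ         -0.002027    0.002027
  eq         0.009125      0.8809
  solve Keq expr → x = 6.7561e-04; check Q = 8.9980e+05

Direction: forward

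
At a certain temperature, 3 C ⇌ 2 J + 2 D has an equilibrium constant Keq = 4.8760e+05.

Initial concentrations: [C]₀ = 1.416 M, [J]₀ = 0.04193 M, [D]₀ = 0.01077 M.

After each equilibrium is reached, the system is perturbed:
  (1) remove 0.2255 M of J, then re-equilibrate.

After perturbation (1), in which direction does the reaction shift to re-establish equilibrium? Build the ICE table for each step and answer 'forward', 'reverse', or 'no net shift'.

Q₀ = 7.1828e-08 vs Keq = 4.8760e+05 ⇒ Q<K, forward
Step 1:
                   C          J          D
  Initial      1.416    0.04193    0.01077
  Change      -1.404      0.936      0.936
  Equil      0.01207     0.9779     0.9467
  solve Keq expr → x = 0.468; check Q = 4.8760e+05
Then remove 0.2255 M of J.
Step 2:
                   C          J          D
  Initial    0.01207     0.7524     0.9467
  Change   -0.001915   0.001276   0.001276
  Equil      0.01015     0.7537      0.948
  solve Keq expr → x = 6.3818e-04; check Q = 4.8760e+05

Direction: forward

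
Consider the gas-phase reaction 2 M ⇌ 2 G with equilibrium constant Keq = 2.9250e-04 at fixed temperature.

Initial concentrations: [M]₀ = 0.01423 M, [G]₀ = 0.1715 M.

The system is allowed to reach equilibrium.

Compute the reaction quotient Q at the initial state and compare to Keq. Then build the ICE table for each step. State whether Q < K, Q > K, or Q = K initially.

Q₀ = 145.3; Q > K (proceeds reverse)

Q₀ = 145.3 vs Keq = 2.9250e-04 ⇒ Q>K, reverse
Step 1:
                  M         G
  I         0.01423    0.1715
  C          0.1684   -0.1684
  E          0.1826  0.003123
  solve Keq expr → x = -0.08419; check Q = 2.9250e-04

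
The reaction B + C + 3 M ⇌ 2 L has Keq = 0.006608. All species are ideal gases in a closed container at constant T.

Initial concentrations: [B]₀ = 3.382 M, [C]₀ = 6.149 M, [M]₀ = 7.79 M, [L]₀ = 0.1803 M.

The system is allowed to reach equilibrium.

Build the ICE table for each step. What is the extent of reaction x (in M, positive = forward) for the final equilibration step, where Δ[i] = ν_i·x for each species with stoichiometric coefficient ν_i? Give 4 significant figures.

x = 1.145 M

Q₀ = 3.3067e-06 vs Keq = 0.006608 ⇒ Q<K, forward
Step 1:
                    B           C           M           L
  I             3.382       6.149        7.79      0.1803
  C            -1.145      -1.145      -3.436       2.291
  E             2.237       5.004       4.354       2.471
  solve Keq expr → x = 1.145; check Q = 0.006608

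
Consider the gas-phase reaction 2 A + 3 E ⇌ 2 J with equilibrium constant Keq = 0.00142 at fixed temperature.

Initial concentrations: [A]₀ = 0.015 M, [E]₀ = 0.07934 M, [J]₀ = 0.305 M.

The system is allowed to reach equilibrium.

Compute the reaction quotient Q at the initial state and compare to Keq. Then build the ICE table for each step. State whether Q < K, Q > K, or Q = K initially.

Q₀ = 8.2783e+05 vs Keq = 0.00142 ⇒ Q>K, reverse
Step 1:
                  A         E         J
  Initial     0.015   0.07934     0.305
  Change     0.3004    0.4506   -0.3004
  Equil      0.3154      0.53  0.004586
  solve Keq expr → x = -0.1502; check Q = 0.00142

Q₀ = 8.2783e+05; Q > K (proceeds reverse)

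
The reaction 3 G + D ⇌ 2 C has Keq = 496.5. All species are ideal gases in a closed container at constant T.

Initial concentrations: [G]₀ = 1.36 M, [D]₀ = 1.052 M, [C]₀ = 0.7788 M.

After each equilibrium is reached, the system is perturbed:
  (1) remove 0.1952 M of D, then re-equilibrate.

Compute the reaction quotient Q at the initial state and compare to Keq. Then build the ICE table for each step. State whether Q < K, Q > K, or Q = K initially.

Q₀ = 0.2292; Q < K (proceeds forward)

Q₀ = 0.2292 vs Keq = 496.5 ⇒ Q<K, forward
Step 1:
                    G           D           C
  init           1.36       1.052      0.7788
  Δ            -1.166     -0.3885      0.7771
  eq           0.1944      0.6635       1.556
  solve Keq expr → x = 0.3885; check Q = 496.5
Then remove 0.1952 M of D.
Step 2:
                    G           D           C
  init         0.1944      0.4683       1.556
  Δ            0.0215    0.007168    -0.01434
  eq           0.2159      0.4754       1.542
  solve Keq expr → x = -0.007168; check Q = 496.5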